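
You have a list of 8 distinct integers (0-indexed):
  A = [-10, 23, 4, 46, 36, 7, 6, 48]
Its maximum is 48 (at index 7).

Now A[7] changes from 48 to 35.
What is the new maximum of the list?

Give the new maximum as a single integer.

Old max = 48 (at index 7)
Change: A[7] 48 -> 35
Changed element WAS the max -> may need rescan.
  Max of remaining elements: 46
  New max = max(35, 46) = 46

Answer: 46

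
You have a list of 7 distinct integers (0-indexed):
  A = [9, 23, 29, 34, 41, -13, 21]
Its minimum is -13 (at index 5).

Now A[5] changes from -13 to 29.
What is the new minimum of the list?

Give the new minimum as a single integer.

Old min = -13 (at index 5)
Change: A[5] -13 -> 29
Changed element WAS the min. Need to check: is 29 still <= all others?
  Min of remaining elements: 9
  New min = min(29, 9) = 9

Answer: 9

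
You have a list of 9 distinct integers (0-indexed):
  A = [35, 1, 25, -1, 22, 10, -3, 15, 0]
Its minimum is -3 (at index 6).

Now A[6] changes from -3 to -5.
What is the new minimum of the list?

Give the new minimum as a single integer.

Old min = -3 (at index 6)
Change: A[6] -3 -> -5
Changed element WAS the min. Need to check: is -5 still <= all others?
  Min of remaining elements: -1
  New min = min(-5, -1) = -5

Answer: -5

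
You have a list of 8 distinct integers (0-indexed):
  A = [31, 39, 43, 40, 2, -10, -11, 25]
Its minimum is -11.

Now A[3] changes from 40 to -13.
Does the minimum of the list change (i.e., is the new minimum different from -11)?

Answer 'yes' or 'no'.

Answer: yes

Derivation:
Old min = -11
Change: A[3] 40 -> -13
Changed element was NOT the min; min changes only if -13 < -11.
New min = -13; changed? yes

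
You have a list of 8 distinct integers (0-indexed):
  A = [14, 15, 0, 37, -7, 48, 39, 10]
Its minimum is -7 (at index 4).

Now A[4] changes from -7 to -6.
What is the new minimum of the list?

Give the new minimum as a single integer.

Answer: -6

Derivation:
Old min = -7 (at index 4)
Change: A[4] -7 -> -6
Changed element WAS the min. Need to check: is -6 still <= all others?
  Min of remaining elements: 0
  New min = min(-6, 0) = -6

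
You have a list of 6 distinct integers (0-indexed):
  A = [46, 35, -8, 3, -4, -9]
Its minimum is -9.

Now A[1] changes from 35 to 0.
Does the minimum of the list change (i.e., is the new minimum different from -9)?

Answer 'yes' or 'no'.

Answer: no

Derivation:
Old min = -9
Change: A[1] 35 -> 0
Changed element was NOT the min; min changes only if 0 < -9.
New min = -9; changed? no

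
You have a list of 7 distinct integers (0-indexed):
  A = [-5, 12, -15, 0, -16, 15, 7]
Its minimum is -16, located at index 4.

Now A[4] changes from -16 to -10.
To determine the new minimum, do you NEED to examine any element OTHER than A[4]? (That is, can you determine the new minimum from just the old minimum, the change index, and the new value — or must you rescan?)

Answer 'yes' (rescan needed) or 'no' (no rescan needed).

Answer: yes

Derivation:
Old min = -16 at index 4
Change at index 4: -16 -> -10
Index 4 WAS the min and new value -10 > old min -16. Must rescan other elements to find the new min.
Needs rescan: yes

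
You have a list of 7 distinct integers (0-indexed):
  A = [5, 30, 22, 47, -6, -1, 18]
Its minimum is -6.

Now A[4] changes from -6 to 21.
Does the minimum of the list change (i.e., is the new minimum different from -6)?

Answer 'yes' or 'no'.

Old min = -6
Change: A[4] -6 -> 21
Changed element was the min; new min must be rechecked.
New min = -1; changed? yes

Answer: yes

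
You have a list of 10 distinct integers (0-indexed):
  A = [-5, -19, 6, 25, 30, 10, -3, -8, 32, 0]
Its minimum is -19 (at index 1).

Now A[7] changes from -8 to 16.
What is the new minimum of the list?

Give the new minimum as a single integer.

Answer: -19

Derivation:
Old min = -19 (at index 1)
Change: A[7] -8 -> 16
Changed element was NOT the old min.
  New min = min(old_min, new_val) = min(-19, 16) = -19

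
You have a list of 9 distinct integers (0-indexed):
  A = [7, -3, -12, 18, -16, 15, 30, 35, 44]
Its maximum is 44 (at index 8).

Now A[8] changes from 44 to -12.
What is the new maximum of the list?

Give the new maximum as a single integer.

Answer: 35

Derivation:
Old max = 44 (at index 8)
Change: A[8] 44 -> -12
Changed element WAS the max -> may need rescan.
  Max of remaining elements: 35
  New max = max(-12, 35) = 35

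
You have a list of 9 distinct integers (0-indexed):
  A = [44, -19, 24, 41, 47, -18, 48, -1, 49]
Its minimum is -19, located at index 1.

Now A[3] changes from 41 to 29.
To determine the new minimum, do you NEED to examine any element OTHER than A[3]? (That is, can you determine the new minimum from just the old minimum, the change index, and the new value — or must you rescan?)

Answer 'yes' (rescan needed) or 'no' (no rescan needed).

Answer: no

Derivation:
Old min = -19 at index 1
Change at index 3: 41 -> 29
Index 3 was NOT the min. New min = min(-19, 29). No rescan of other elements needed.
Needs rescan: no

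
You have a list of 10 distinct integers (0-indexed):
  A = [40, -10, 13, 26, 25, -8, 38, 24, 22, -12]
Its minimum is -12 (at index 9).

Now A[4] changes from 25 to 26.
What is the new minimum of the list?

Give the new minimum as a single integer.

Answer: -12

Derivation:
Old min = -12 (at index 9)
Change: A[4] 25 -> 26
Changed element was NOT the old min.
  New min = min(old_min, new_val) = min(-12, 26) = -12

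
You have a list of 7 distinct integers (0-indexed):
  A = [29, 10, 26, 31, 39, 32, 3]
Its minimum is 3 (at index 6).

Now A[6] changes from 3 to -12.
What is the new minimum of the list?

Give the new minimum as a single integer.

Answer: -12

Derivation:
Old min = 3 (at index 6)
Change: A[6] 3 -> -12
Changed element WAS the min. Need to check: is -12 still <= all others?
  Min of remaining elements: 10
  New min = min(-12, 10) = -12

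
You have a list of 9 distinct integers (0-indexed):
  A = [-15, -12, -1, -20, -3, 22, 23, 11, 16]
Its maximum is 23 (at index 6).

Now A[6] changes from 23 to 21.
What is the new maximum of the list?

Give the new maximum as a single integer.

Answer: 22

Derivation:
Old max = 23 (at index 6)
Change: A[6] 23 -> 21
Changed element WAS the max -> may need rescan.
  Max of remaining elements: 22
  New max = max(21, 22) = 22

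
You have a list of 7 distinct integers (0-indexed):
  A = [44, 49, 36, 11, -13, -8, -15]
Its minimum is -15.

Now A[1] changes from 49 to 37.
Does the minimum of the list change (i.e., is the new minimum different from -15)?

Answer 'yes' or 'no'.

Answer: no

Derivation:
Old min = -15
Change: A[1] 49 -> 37
Changed element was NOT the min; min changes only if 37 < -15.
New min = -15; changed? no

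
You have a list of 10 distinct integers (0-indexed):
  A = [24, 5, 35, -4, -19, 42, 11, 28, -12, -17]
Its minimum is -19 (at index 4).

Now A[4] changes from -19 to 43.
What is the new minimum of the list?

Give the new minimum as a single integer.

Answer: -17

Derivation:
Old min = -19 (at index 4)
Change: A[4] -19 -> 43
Changed element WAS the min. Need to check: is 43 still <= all others?
  Min of remaining elements: -17
  New min = min(43, -17) = -17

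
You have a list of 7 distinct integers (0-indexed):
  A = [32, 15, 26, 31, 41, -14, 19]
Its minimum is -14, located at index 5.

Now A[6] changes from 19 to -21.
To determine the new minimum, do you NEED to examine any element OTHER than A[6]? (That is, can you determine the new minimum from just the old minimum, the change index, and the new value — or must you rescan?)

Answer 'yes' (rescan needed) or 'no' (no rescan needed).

Answer: no

Derivation:
Old min = -14 at index 5
Change at index 6: 19 -> -21
Index 6 was NOT the min. New min = min(-14, -21). No rescan of other elements needed.
Needs rescan: no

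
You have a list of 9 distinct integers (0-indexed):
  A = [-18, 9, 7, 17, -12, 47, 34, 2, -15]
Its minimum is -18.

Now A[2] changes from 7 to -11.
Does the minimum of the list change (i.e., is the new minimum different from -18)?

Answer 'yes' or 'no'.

Old min = -18
Change: A[2] 7 -> -11
Changed element was NOT the min; min changes only if -11 < -18.
New min = -18; changed? no

Answer: no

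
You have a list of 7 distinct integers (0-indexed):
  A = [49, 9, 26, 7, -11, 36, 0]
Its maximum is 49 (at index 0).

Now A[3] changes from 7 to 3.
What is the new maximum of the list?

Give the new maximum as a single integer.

Old max = 49 (at index 0)
Change: A[3] 7 -> 3
Changed element was NOT the old max.
  New max = max(old_max, new_val) = max(49, 3) = 49

Answer: 49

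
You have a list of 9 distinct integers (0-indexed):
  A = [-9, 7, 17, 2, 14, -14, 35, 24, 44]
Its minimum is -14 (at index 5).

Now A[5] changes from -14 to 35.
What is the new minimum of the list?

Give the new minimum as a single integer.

Old min = -14 (at index 5)
Change: A[5] -14 -> 35
Changed element WAS the min. Need to check: is 35 still <= all others?
  Min of remaining elements: -9
  New min = min(35, -9) = -9

Answer: -9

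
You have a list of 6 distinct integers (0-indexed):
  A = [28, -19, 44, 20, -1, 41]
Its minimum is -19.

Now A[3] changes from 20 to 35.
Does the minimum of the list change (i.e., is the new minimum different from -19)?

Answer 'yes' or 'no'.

Old min = -19
Change: A[3] 20 -> 35
Changed element was NOT the min; min changes only if 35 < -19.
New min = -19; changed? no

Answer: no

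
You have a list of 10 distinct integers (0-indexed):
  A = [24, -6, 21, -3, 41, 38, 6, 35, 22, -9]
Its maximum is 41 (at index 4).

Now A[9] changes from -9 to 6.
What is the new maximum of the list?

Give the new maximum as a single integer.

Old max = 41 (at index 4)
Change: A[9] -9 -> 6
Changed element was NOT the old max.
  New max = max(old_max, new_val) = max(41, 6) = 41

Answer: 41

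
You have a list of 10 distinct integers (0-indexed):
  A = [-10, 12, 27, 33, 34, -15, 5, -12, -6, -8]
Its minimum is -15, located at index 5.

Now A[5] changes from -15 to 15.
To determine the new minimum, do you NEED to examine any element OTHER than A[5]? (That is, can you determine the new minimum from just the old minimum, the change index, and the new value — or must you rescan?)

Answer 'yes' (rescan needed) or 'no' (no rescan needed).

Answer: yes

Derivation:
Old min = -15 at index 5
Change at index 5: -15 -> 15
Index 5 WAS the min and new value 15 > old min -15. Must rescan other elements to find the new min.
Needs rescan: yes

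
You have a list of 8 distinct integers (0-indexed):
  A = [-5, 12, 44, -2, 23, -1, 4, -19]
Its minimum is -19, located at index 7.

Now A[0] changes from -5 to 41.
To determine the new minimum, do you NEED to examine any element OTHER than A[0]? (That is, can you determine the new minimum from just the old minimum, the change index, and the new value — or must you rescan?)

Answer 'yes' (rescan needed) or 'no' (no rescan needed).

Old min = -19 at index 7
Change at index 0: -5 -> 41
Index 0 was NOT the min. New min = min(-19, 41). No rescan of other elements needed.
Needs rescan: no

Answer: no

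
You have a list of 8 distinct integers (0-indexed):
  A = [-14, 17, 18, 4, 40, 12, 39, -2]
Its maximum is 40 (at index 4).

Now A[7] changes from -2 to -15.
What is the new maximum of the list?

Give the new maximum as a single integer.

Answer: 40

Derivation:
Old max = 40 (at index 4)
Change: A[7] -2 -> -15
Changed element was NOT the old max.
  New max = max(old_max, new_val) = max(40, -15) = 40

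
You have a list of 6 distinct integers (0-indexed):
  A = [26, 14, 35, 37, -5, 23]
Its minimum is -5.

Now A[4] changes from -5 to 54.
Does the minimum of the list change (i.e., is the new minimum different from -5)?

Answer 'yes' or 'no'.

Answer: yes

Derivation:
Old min = -5
Change: A[4] -5 -> 54
Changed element was the min; new min must be rechecked.
New min = 14; changed? yes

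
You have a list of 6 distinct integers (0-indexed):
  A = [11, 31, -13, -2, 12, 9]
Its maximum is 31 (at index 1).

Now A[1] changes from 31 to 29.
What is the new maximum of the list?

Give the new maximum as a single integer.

Old max = 31 (at index 1)
Change: A[1] 31 -> 29
Changed element WAS the max -> may need rescan.
  Max of remaining elements: 12
  New max = max(29, 12) = 29

Answer: 29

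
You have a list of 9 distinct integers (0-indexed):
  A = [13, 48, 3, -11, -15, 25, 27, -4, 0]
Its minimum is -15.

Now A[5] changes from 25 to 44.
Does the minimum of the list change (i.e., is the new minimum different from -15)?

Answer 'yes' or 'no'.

Old min = -15
Change: A[5] 25 -> 44
Changed element was NOT the min; min changes only if 44 < -15.
New min = -15; changed? no

Answer: no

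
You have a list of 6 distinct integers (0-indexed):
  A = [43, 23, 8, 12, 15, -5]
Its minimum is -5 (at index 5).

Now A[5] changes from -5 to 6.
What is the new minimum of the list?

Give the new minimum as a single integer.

Answer: 6

Derivation:
Old min = -5 (at index 5)
Change: A[5] -5 -> 6
Changed element WAS the min. Need to check: is 6 still <= all others?
  Min of remaining elements: 8
  New min = min(6, 8) = 6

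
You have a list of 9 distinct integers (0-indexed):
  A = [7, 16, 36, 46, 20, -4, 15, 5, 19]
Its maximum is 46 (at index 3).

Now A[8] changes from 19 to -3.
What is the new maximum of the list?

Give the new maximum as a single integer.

Answer: 46

Derivation:
Old max = 46 (at index 3)
Change: A[8] 19 -> -3
Changed element was NOT the old max.
  New max = max(old_max, new_val) = max(46, -3) = 46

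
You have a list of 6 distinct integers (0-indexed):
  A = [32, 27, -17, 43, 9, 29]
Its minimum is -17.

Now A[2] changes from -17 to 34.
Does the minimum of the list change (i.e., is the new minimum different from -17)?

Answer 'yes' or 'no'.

Answer: yes

Derivation:
Old min = -17
Change: A[2] -17 -> 34
Changed element was the min; new min must be rechecked.
New min = 9; changed? yes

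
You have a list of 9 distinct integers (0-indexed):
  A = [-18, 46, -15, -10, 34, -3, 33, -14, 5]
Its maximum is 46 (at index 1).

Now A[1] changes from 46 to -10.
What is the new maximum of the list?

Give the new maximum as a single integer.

Old max = 46 (at index 1)
Change: A[1] 46 -> -10
Changed element WAS the max -> may need rescan.
  Max of remaining elements: 34
  New max = max(-10, 34) = 34

Answer: 34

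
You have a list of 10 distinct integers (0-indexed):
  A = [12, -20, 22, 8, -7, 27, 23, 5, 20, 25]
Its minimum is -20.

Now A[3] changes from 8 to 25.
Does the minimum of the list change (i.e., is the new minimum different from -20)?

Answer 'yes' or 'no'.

Old min = -20
Change: A[3] 8 -> 25
Changed element was NOT the min; min changes only if 25 < -20.
New min = -20; changed? no

Answer: no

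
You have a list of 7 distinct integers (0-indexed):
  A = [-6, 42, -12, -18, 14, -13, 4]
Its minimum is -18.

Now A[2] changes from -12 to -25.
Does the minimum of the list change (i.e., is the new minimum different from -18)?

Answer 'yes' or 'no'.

Answer: yes

Derivation:
Old min = -18
Change: A[2] -12 -> -25
Changed element was NOT the min; min changes only if -25 < -18.
New min = -25; changed? yes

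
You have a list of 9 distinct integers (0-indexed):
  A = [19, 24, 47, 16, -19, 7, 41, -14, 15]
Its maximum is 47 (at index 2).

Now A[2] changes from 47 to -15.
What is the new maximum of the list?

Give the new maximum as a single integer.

Answer: 41

Derivation:
Old max = 47 (at index 2)
Change: A[2] 47 -> -15
Changed element WAS the max -> may need rescan.
  Max of remaining elements: 41
  New max = max(-15, 41) = 41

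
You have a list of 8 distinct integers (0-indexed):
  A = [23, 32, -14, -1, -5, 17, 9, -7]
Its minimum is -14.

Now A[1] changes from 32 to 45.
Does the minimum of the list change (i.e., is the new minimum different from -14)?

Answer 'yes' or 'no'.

Answer: no

Derivation:
Old min = -14
Change: A[1] 32 -> 45
Changed element was NOT the min; min changes only if 45 < -14.
New min = -14; changed? no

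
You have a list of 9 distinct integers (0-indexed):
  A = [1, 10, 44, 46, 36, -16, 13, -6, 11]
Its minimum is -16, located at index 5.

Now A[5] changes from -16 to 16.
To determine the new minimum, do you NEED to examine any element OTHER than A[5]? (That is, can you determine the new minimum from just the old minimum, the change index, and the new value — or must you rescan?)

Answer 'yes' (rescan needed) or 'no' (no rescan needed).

Old min = -16 at index 5
Change at index 5: -16 -> 16
Index 5 WAS the min and new value 16 > old min -16. Must rescan other elements to find the new min.
Needs rescan: yes

Answer: yes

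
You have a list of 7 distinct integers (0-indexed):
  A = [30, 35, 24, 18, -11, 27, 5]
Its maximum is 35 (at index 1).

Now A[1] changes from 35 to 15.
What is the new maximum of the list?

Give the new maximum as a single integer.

Answer: 30

Derivation:
Old max = 35 (at index 1)
Change: A[1] 35 -> 15
Changed element WAS the max -> may need rescan.
  Max of remaining elements: 30
  New max = max(15, 30) = 30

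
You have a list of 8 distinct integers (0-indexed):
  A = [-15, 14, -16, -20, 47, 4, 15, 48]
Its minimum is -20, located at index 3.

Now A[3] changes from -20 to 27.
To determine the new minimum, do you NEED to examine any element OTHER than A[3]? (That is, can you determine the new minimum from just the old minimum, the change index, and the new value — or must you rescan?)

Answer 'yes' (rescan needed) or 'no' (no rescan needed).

Answer: yes

Derivation:
Old min = -20 at index 3
Change at index 3: -20 -> 27
Index 3 WAS the min and new value 27 > old min -20. Must rescan other elements to find the new min.
Needs rescan: yes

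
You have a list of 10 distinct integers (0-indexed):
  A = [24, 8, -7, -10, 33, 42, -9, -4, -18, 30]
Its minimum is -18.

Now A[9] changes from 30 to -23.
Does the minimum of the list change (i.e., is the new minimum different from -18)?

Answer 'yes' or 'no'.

Answer: yes

Derivation:
Old min = -18
Change: A[9] 30 -> -23
Changed element was NOT the min; min changes only if -23 < -18.
New min = -23; changed? yes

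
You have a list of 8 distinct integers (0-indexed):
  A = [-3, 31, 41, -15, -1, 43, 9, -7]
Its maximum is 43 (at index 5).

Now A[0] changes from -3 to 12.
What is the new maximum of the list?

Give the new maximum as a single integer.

Old max = 43 (at index 5)
Change: A[0] -3 -> 12
Changed element was NOT the old max.
  New max = max(old_max, new_val) = max(43, 12) = 43

Answer: 43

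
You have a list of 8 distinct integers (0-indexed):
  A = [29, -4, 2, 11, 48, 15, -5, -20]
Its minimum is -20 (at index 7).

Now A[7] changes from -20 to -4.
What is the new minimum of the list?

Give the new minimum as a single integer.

Old min = -20 (at index 7)
Change: A[7] -20 -> -4
Changed element WAS the min. Need to check: is -4 still <= all others?
  Min of remaining elements: -5
  New min = min(-4, -5) = -5

Answer: -5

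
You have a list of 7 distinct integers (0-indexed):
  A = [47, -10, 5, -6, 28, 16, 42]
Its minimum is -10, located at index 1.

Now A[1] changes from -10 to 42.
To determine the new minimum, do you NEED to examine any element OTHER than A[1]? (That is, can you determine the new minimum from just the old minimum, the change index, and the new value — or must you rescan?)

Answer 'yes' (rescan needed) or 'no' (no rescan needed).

Answer: yes

Derivation:
Old min = -10 at index 1
Change at index 1: -10 -> 42
Index 1 WAS the min and new value 42 > old min -10. Must rescan other elements to find the new min.
Needs rescan: yes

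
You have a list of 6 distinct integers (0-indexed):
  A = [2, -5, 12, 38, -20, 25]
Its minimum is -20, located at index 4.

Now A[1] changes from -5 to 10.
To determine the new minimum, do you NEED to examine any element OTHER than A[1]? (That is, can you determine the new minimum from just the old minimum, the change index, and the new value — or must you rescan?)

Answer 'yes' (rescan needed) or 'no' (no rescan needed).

Old min = -20 at index 4
Change at index 1: -5 -> 10
Index 1 was NOT the min. New min = min(-20, 10). No rescan of other elements needed.
Needs rescan: no

Answer: no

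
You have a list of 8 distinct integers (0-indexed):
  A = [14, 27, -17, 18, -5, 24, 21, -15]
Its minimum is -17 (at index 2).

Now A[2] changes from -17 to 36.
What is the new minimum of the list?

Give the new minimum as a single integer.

Answer: -15

Derivation:
Old min = -17 (at index 2)
Change: A[2] -17 -> 36
Changed element WAS the min. Need to check: is 36 still <= all others?
  Min of remaining elements: -15
  New min = min(36, -15) = -15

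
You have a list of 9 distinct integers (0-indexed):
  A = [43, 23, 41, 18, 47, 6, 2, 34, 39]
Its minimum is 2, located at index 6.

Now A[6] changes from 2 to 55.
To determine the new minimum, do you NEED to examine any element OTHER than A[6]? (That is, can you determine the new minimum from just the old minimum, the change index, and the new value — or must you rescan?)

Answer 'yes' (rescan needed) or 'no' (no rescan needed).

Answer: yes

Derivation:
Old min = 2 at index 6
Change at index 6: 2 -> 55
Index 6 WAS the min and new value 55 > old min 2. Must rescan other elements to find the new min.
Needs rescan: yes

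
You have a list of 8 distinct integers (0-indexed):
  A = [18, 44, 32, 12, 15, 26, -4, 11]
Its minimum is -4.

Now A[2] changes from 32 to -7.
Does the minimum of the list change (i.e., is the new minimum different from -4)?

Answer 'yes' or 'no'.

Answer: yes

Derivation:
Old min = -4
Change: A[2] 32 -> -7
Changed element was NOT the min; min changes only if -7 < -4.
New min = -7; changed? yes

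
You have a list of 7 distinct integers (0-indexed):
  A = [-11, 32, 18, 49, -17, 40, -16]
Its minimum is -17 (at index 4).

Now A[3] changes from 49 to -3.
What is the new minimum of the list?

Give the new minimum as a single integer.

Old min = -17 (at index 4)
Change: A[3] 49 -> -3
Changed element was NOT the old min.
  New min = min(old_min, new_val) = min(-17, -3) = -17

Answer: -17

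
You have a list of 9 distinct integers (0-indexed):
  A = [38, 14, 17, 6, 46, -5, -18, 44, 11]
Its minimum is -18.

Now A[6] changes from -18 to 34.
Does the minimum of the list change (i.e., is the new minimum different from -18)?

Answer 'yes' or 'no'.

Old min = -18
Change: A[6] -18 -> 34
Changed element was the min; new min must be rechecked.
New min = -5; changed? yes

Answer: yes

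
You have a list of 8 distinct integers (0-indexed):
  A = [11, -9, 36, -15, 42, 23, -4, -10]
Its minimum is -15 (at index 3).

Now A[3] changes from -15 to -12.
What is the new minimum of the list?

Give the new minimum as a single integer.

Answer: -12

Derivation:
Old min = -15 (at index 3)
Change: A[3] -15 -> -12
Changed element WAS the min. Need to check: is -12 still <= all others?
  Min of remaining elements: -10
  New min = min(-12, -10) = -12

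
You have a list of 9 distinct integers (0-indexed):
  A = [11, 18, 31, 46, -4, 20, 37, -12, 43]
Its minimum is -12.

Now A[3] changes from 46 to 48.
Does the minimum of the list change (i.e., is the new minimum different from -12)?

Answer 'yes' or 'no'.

Answer: no

Derivation:
Old min = -12
Change: A[3] 46 -> 48
Changed element was NOT the min; min changes only if 48 < -12.
New min = -12; changed? no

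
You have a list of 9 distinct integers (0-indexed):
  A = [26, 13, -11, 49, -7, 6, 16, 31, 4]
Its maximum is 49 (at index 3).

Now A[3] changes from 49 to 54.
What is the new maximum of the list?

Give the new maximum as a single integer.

Answer: 54

Derivation:
Old max = 49 (at index 3)
Change: A[3] 49 -> 54
Changed element WAS the max -> may need rescan.
  Max of remaining elements: 31
  New max = max(54, 31) = 54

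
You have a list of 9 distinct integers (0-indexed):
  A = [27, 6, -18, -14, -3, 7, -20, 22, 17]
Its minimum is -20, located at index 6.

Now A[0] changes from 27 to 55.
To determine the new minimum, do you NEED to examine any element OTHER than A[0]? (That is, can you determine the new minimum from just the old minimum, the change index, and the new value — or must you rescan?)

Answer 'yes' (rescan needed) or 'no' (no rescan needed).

Old min = -20 at index 6
Change at index 0: 27 -> 55
Index 0 was NOT the min. New min = min(-20, 55). No rescan of other elements needed.
Needs rescan: no

Answer: no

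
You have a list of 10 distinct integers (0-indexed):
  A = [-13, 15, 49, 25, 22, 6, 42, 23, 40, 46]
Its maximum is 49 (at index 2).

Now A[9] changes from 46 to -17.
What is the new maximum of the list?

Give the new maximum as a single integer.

Old max = 49 (at index 2)
Change: A[9] 46 -> -17
Changed element was NOT the old max.
  New max = max(old_max, new_val) = max(49, -17) = 49

Answer: 49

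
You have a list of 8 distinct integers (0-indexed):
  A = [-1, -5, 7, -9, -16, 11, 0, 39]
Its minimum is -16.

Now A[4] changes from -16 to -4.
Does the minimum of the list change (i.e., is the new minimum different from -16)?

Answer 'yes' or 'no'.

Old min = -16
Change: A[4] -16 -> -4
Changed element was the min; new min must be rechecked.
New min = -9; changed? yes

Answer: yes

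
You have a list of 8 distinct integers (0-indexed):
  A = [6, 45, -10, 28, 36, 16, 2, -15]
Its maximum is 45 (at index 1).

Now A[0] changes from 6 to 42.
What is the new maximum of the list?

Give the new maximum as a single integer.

Old max = 45 (at index 1)
Change: A[0] 6 -> 42
Changed element was NOT the old max.
  New max = max(old_max, new_val) = max(45, 42) = 45

Answer: 45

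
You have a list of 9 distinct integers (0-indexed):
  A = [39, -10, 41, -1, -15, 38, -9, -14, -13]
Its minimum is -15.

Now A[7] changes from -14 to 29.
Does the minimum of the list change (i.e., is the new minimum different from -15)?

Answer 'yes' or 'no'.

Answer: no

Derivation:
Old min = -15
Change: A[7] -14 -> 29
Changed element was NOT the min; min changes only if 29 < -15.
New min = -15; changed? no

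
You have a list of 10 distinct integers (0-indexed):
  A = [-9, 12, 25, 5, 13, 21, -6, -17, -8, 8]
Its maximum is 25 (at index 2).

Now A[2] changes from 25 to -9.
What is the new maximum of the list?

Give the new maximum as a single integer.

Answer: 21

Derivation:
Old max = 25 (at index 2)
Change: A[2] 25 -> -9
Changed element WAS the max -> may need rescan.
  Max of remaining elements: 21
  New max = max(-9, 21) = 21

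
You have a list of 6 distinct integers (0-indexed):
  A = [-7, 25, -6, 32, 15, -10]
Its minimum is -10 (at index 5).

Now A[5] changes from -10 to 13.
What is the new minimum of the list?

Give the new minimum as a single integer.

Old min = -10 (at index 5)
Change: A[5] -10 -> 13
Changed element WAS the min. Need to check: is 13 still <= all others?
  Min of remaining elements: -7
  New min = min(13, -7) = -7

Answer: -7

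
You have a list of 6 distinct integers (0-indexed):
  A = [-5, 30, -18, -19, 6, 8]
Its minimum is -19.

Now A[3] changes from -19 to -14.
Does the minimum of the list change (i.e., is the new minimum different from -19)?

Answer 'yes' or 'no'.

Old min = -19
Change: A[3] -19 -> -14
Changed element was the min; new min must be rechecked.
New min = -18; changed? yes

Answer: yes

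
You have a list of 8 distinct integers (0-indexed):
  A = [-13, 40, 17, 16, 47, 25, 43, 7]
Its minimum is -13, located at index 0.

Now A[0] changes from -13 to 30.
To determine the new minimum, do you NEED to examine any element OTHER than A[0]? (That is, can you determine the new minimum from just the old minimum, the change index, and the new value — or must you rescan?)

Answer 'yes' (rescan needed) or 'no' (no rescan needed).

Old min = -13 at index 0
Change at index 0: -13 -> 30
Index 0 WAS the min and new value 30 > old min -13. Must rescan other elements to find the new min.
Needs rescan: yes

Answer: yes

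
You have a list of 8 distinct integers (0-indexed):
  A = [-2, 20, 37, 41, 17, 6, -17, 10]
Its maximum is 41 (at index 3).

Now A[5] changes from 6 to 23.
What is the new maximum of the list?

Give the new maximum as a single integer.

Answer: 41

Derivation:
Old max = 41 (at index 3)
Change: A[5] 6 -> 23
Changed element was NOT the old max.
  New max = max(old_max, new_val) = max(41, 23) = 41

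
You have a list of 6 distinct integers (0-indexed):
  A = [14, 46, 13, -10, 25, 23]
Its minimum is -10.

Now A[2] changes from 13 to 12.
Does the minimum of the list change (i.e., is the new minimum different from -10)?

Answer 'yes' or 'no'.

Answer: no

Derivation:
Old min = -10
Change: A[2] 13 -> 12
Changed element was NOT the min; min changes only if 12 < -10.
New min = -10; changed? no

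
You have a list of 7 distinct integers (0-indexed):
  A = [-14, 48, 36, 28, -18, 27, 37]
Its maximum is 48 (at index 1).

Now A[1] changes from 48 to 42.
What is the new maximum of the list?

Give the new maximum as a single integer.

Answer: 42

Derivation:
Old max = 48 (at index 1)
Change: A[1] 48 -> 42
Changed element WAS the max -> may need rescan.
  Max of remaining elements: 37
  New max = max(42, 37) = 42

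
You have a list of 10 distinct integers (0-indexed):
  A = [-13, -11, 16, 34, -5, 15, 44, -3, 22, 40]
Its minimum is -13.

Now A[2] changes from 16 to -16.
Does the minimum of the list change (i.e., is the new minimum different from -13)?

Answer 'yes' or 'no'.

Old min = -13
Change: A[2] 16 -> -16
Changed element was NOT the min; min changes only if -16 < -13.
New min = -16; changed? yes

Answer: yes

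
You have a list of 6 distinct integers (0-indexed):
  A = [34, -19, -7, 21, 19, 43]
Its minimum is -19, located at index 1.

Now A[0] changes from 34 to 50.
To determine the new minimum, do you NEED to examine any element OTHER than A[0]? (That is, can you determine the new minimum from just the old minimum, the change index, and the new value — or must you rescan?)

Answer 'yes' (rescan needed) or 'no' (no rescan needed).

Old min = -19 at index 1
Change at index 0: 34 -> 50
Index 0 was NOT the min. New min = min(-19, 50). No rescan of other elements needed.
Needs rescan: no

Answer: no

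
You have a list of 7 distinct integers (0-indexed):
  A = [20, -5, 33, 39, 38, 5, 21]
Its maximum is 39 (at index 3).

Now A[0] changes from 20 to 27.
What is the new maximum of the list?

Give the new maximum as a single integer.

Answer: 39

Derivation:
Old max = 39 (at index 3)
Change: A[0] 20 -> 27
Changed element was NOT the old max.
  New max = max(old_max, new_val) = max(39, 27) = 39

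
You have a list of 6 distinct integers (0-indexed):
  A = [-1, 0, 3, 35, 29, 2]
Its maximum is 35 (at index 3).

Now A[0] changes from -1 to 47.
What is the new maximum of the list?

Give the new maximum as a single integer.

Answer: 47

Derivation:
Old max = 35 (at index 3)
Change: A[0] -1 -> 47
Changed element was NOT the old max.
  New max = max(old_max, new_val) = max(35, 47) = 47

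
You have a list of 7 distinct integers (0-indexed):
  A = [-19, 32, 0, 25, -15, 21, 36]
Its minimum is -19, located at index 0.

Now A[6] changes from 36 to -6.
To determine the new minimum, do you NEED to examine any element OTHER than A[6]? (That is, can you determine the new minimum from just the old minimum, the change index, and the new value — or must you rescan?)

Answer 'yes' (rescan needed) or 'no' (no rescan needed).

Answer: no

Derivation:
Old min = -19 at index 0
Change at index 6: 36 -> -6
Index 6 was NOT the min. New min = min(-19, -6). No rescan of other elements needed.
Needs rescan: no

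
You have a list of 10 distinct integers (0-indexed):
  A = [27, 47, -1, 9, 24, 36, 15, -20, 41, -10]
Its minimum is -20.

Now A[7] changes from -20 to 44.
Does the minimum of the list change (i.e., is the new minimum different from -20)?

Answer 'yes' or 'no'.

Old min = -20
Change: A[7] -20 -> 44
Changed element was the min; new min must be rechecked.
New min = -10; changed? yes

Answer: yes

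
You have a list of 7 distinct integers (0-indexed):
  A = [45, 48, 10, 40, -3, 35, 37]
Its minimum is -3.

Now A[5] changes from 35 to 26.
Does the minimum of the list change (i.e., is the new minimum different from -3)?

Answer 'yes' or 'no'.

Answer: no

Derivation:
Old min = -3
Change: A[5] 35 -> 26
Changed element was NOT the min; min changes only if 26 < -3.
New min = -3; changed? no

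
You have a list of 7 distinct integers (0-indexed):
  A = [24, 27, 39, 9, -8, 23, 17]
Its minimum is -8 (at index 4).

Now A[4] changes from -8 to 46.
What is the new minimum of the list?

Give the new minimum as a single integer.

Answer: 9

Derivation:
Old min = -8 (at index 4)
Change: A[4] -8 -> 46
Changed element WAS the min. Need to check: is 46 still <= all others?
  Min of remaining elements: 9
  New min = min(46, 9) = 9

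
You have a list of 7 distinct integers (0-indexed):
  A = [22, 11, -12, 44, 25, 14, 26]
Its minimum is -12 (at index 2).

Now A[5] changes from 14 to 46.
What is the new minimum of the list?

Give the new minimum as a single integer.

Old min = -12 (at index 2)
Change: A[5] 14 -> 46
Changed element was NOT the old min.
  New min = min(old_min, new_val) = min(-12, 46) = -12

Answer: -12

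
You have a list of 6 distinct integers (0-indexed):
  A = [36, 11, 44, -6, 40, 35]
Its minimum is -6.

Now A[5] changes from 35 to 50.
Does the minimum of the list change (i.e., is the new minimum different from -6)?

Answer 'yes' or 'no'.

Answer: no

Derivation:
Old min = -6
Change: A[5] 35 -> 50
Changed element was NOT the min; min changes only if 50 < -6.
New min = -6; changed? no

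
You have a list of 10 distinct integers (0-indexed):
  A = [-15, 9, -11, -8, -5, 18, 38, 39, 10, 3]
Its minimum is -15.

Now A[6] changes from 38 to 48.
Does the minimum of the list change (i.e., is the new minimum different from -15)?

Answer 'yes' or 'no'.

Answer: no

Derivation:
Old min = -15
Change: A[6] 38 -> 48
Changed element was NOT the min; min changes only if 48 < -15.
New min = -15; changed? no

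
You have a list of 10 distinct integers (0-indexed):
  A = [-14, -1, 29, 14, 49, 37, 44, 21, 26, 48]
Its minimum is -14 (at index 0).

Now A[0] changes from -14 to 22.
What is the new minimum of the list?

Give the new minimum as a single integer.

Old min = -14 (at index 0)
Change: A[0] -14 -> 22
Changed element WAS the min. Need to check: is 22 still <= all others?
  Min of remaining elements: -1
  New min = min(22, -1) = -1

Answer: -1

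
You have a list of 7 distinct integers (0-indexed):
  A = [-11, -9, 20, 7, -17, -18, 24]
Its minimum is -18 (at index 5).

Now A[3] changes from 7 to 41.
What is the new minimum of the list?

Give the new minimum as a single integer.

Answer: -18

Derivation:
Old min = -18 (at index 5)
Change: A[3] 7 -> 41
Changed element was NOT the old min.
  New min = min(old_min, new_val) = min(-18, 41) = -18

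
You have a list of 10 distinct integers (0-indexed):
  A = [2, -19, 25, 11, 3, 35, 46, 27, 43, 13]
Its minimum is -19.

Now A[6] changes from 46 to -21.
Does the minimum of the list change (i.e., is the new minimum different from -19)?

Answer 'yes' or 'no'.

Old min = -19
Change: A[6] 46 -> -21
Changed element was NOT the min; min changes only if -21 < -19.
New min = -21; changed? yes

Answer: yes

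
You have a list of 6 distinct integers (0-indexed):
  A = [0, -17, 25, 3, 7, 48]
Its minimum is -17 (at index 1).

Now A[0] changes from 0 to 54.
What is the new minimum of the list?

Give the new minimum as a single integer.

Old min = -17 (at index 1)
Change: A[0] 0 -> 54
Changed element was NOT the old min.
  New min = min(old_min, new_val) = min(-17, 54) = -17

Answer: -17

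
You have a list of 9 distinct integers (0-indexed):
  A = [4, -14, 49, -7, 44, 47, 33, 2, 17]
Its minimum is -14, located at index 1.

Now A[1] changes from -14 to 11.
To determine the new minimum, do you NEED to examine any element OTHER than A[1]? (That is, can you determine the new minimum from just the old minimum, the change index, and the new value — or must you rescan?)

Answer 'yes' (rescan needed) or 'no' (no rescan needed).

Answer: yes

Derivation:
Old min = -14 at index 1
Change at index 1: -14 -> 11
Index 1 WAS the min and new value 11 > old min -14. Must rescan other elements to find the new min.
Needs rescan: yes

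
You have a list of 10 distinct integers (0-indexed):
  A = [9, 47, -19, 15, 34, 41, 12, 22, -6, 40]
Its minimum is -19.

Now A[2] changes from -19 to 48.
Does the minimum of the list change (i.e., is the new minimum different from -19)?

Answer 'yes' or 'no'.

Answer: yes

Derivation:
Old min = -19
Change: A[2] -19 -> 48
Changed element was the min; new min must be rechecked.
New min = -6; changed? yes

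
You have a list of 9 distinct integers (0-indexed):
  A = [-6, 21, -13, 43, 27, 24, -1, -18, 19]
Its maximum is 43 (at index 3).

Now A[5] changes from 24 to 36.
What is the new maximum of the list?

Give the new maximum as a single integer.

Answer: 43

Derivation:
Old max = 43 (at index 3)
Change: A[5] 24 -> 36
Changed element was NOT the old max.
  New max = max(old_max, new_val) = max(43, 36) = 43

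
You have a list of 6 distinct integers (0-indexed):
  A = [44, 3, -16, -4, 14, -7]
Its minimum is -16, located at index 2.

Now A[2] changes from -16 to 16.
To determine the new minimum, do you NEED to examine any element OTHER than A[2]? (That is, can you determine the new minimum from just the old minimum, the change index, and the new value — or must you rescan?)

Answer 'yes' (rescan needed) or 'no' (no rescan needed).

Old min = -16 at index 2
Change at index 2: -16 -> 16
Index 2 WAS the min and new value 16 > old min -16. Must rescan other elements to find the new min.
Needs rescan: yes

Answer: yes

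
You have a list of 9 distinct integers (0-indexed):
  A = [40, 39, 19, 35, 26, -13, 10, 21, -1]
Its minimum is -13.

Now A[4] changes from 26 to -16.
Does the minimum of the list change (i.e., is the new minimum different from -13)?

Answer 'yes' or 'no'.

Answer: yes

Derivation:
Old min = -13
Change: A[4] 26 -> -16
Changed element was NOT the min; min changes only if -16 < -13.
New min = -16; changed? yes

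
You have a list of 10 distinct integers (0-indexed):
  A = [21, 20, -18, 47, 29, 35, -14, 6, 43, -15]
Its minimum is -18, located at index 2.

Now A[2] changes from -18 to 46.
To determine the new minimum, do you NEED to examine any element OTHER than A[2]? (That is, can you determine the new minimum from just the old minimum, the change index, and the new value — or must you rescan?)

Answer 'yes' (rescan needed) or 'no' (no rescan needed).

Answer: yes

Derivation:
Old min = -18 at index 2
Change at index 2: -18 -> 46
Index 2 WAS the min and new value 46 > old min -18. Must rescan other elements to find the new min.
Needs rescan: yes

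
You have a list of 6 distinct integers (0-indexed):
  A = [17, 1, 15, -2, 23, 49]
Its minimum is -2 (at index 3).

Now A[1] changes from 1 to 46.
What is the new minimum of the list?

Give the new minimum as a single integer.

Answer: -2

Derivation:
Old min = -2 (at index 3)
Change: A[1] 1 -> 46
Changed element was NOT the old min.
  New min = min(old_min, new_val) = min(-2, 46) = -2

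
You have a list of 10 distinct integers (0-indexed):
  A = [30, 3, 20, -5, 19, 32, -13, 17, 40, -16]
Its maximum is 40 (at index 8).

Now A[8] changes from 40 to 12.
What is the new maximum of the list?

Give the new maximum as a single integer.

Answer: 32

Derivation:
Old max = 40 (at index 8)
Change: A[8] 40 -> 12
Changed element WAS the max -> may need rescan.
  Max of remaining elements: 32
  New max = max(12, 32) = 32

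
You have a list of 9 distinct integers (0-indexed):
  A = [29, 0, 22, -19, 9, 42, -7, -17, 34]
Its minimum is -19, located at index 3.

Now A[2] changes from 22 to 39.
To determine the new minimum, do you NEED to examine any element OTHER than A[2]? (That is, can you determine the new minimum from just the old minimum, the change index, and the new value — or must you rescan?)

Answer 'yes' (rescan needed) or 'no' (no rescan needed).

Old min = -19 at index 3
Change at index 2: 22 -> 39
Index 2 was NOT the min. New min = min(-19, 39). No rescan of other elements needed.
Needs rescan: no

Answer: no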